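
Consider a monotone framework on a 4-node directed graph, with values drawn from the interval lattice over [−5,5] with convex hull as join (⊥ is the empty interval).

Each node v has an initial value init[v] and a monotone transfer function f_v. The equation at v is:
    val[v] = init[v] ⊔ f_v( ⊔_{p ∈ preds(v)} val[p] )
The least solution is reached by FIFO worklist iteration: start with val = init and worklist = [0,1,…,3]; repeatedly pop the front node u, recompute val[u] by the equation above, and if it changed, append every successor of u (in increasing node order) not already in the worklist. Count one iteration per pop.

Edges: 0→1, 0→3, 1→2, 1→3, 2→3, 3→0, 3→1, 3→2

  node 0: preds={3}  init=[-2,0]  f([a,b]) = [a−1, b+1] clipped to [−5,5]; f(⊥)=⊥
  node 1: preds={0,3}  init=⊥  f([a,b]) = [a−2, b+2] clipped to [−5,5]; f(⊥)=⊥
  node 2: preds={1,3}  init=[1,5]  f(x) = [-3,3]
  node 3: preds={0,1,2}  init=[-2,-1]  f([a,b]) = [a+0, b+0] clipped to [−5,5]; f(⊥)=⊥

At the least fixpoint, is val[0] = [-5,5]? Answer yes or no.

yes

Trace (8 dequeues):
  [1] u=0 | in [-2,-1] | out [-3,0] | prev [-2,0] | push {}
  [2] u=1 | in [-3,0] | out [-5,2] | prev ⊥ | push {}
  [3] u=2 | in [-5,2] | out [-3,5] | prev [1,5] | push {}
  [4] u=3 | in [-5,5] | out [-5,5] | prev [-2,-1] | push {0,1,2}
  [5] u=0 | in [-5,5] | out [-5,5] | prev [-3,0] | push {3}
  [6] u=1 | in [-5,5] | out [-5,5] | prev [-5,2] | push {}
  [7] u=2 | in [-5,5] | out [-3,5] | ==
  [8] u=3 | in [-5,5] | out [-5,5] | ==

Converged values:
  [0] [-5,5]
  [1] [-5,5]
  [2] [-3,5]
  [3] [-5,5]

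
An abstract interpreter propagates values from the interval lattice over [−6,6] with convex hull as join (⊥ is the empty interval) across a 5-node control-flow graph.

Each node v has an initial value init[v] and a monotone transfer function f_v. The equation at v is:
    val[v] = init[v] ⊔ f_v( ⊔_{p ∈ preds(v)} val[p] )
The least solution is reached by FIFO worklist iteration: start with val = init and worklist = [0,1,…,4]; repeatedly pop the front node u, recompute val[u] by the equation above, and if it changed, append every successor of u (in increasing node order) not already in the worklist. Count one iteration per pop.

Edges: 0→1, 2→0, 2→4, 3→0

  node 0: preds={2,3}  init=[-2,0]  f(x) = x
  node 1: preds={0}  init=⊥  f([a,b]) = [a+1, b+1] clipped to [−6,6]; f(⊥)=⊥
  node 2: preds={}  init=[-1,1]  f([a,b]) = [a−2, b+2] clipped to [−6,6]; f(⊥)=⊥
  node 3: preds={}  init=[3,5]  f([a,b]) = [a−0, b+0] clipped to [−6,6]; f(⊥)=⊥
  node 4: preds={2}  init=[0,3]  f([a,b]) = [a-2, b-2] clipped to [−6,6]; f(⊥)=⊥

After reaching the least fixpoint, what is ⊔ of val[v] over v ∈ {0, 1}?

[-2,6]

Iteration log — 5 steps:
  step 1. node 0  ⊔preds=[-1,5]  new=[-2,5]  old=[-2,0]  +wl: 
  step 2. node 1  ⊔preds=[-2,5]  new=[-1,6]  old=⊥  +wl: 
  step 3. node 2  ⊔preds=⊥  new=[-1,1]  stable
  step 4. node 3  ⊔preds=⊥  new=[3,5]  stable
  step 5. node 4  ⊔preds=[-1,1]  new=[-3,3]  old=[0,3]  +wl: 

Least fixpoint reached:
  node 0: [-2,5]
  node 1: [-1,6]
  node 2: [-1,1]
  node 3: [3,5]
  node 4: [-3,3]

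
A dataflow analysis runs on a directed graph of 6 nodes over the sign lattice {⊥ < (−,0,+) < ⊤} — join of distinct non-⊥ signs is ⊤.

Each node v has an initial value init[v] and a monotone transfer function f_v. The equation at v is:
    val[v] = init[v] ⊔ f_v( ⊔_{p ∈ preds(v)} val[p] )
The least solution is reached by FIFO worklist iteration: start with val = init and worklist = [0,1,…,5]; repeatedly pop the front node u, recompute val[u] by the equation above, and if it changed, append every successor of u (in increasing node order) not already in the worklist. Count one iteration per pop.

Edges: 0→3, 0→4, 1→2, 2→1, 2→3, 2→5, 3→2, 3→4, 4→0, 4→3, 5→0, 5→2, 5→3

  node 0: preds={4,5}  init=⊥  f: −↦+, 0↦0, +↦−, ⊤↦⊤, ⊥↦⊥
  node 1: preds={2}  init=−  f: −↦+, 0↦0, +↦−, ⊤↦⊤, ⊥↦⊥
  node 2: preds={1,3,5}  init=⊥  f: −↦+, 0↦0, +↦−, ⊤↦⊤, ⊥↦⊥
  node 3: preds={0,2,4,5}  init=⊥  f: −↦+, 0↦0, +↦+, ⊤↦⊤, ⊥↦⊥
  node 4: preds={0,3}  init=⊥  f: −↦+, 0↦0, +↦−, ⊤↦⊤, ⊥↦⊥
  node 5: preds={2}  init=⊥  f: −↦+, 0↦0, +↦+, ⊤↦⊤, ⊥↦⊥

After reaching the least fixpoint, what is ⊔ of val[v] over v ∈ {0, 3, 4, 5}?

Worklist (16 pops):
  #1 pop 0: in=⊥ → ⊥ (no change)
  #2 pop 1: in=⊥ → − (no change)
  #3 pop 2: in=− → + (was ⊥); enqueue [1]
  #4 pop 3: in=+ → + (was ⊥); enqueue [2]
  #5 pop 4: in=+ → − (was ⊥); enqueue [0,3]
  #6 pop 5: in=+ → + (was ⊥); enqueue []
  #7 pop 1: in=+ → − (no change)
  #8 pop 2: in=⊤ → ⊤ (was +); enqueue [1,5]
  #9 pop 0: in=⊤ → ⊤ (was ⊥); enqueue [4]
  #10 pop 3: in=⊤ → ⊤ (was +); enqueue [2]
  #11 pop 1: in=⊤ → ⊤ (was −); enqueue []
  #12 pop 5: in=⊤ → ⊤ (was +); enqueue [0,3]
  #13 pop 4: in=⊤ → ⊤ (was −); enqueue []
  #14 pop 2: in=⊤ → ⊤ (no change)
  #15 pop 0: in=⊤ → ⊤ (no change)
  #16 pop 3: in=⊤ → ⊤ (no change)

Fixpoint:
  val[0] = ⊤
  val[1] = ⊤
  val[2] = ⊤
  val[3] = ⊤
  val[4] = ⊤
  val[5] = ⊤

⊤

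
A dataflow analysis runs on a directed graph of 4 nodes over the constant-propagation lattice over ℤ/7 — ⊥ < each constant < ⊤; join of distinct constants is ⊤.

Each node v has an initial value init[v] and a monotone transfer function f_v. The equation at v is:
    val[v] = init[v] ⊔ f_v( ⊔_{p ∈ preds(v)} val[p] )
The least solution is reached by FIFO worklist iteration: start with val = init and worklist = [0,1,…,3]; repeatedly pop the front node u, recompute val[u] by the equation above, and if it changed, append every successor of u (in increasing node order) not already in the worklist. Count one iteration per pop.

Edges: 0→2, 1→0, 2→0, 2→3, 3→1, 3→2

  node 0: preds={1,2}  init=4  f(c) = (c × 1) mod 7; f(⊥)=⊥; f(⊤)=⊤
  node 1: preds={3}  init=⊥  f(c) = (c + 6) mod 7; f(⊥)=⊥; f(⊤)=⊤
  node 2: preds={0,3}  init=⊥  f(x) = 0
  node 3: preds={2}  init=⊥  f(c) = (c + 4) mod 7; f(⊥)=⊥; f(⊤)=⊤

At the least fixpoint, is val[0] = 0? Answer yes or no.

no

Trace (8 dequeues):
  [1] u=0 | in ⊥ | out 4 | ==
  [2] u=1 | in ⊥ | out ⊥ | ==
  [3] u=2 | in 4 | out 0 | prev ⊥ | push {0}
  [4] u=3 | in 0 | out 4 | prev ⊥ | push {1,2}
  [5] u=0 | in 0 | out ⊤ | prev 4 | push {}
  [6] u=1 | in 4 | out 3 | prev ⊥ | push {0}
  [7] u=2 | in ⊤ | out 0 | ==
  [8] u=0 | in ⊤ | out ⊤ | ==

Converged values:
  [0] ⊤
  [1] 3
  [2] 0
  [3] 4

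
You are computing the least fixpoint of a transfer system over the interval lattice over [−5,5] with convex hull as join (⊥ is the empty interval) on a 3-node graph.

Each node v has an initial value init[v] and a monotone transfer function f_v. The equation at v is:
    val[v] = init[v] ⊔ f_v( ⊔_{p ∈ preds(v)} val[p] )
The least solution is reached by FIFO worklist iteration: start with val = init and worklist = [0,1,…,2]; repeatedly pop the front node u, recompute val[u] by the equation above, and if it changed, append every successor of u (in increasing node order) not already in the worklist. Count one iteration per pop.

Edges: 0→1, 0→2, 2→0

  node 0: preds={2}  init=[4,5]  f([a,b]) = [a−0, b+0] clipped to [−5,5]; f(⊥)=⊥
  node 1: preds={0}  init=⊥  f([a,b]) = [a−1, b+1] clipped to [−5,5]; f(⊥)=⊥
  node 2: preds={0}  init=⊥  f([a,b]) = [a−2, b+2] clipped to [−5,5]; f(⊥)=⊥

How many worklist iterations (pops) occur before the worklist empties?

18

Iteration log — 18 steps:
  step 1. node 0  ⊔preds=⊥  new=[4,5]  stable
  step 2. node 1  ⊔preds=[4,5]  new=[3,5]  old=⊥  +wl: 
  step 3. node 2  ⊔preds=[4,5]  new=[2,5]  old=⊥  +wl: 0
  step 4. node 0  ⊔preds=[2,5]  new=[2,5]  old=[4,5]  +wl: 1,2
  step 5. node 1  ⊔preds=[2,5]  new=[1,5]  old=[3,5]  +wl: 
  step 6. node 2  ⊔preds=[2,5]  new=[0,5]  old=[2,5]  +wl: 0
  step 7. node 0  ⊔preds=[0,5]  new=[0,5]  old=[2,5]  +wl: 1,2
  step 8. node 1  ⊔preds=[0,5]  new=[-1,5]  old=[1,5]  +wl: 
  step 9. node 2  ⊔preds=[0,5]  new=[-2,5]  old=[0,5]  +wl: 0
  step 10. node 0  ⊔preds=[-2,5]  new=[-2,5]  old=[0,5]  +wl: 1,2
  step 11. node 1  ⊔preds=[-2,5]  new=[-3,5]  old=[-1,5]  +wl: 
  step 12. node 2  ⊔preds=[-2,5]  new=[-4,5]  old=[-2,5]  +wl: 0
  step 13. node 0  ⊔preds=[-4,5]  new=[-4,5]  old=[-2,5]  +wl: 1,2
  step 14. node 1  ⊔preds=[-4,5]  new=[-5,5]  old=[-3,5]  +wl: 
  step 15. node 2  ⊔preds=[-4,5]  new=[-5,5]  old=[-4,5]  +wl: 0
  step 16. node 0  ⊔preds=[-5,5]  new=[-5,5]  old=[-4,5]  +wl: 1,2
  step 17. node 1  ⊔preds=[-5,5]  new=[-5,5]  stable
  step 18. node 2  ⊔preds=[-5,5]  new=[-5,5]  stable

Least fixpoint reached:
  node 0: [-5,5]
  node 1: [-5,5]
  node 2: [-5,5]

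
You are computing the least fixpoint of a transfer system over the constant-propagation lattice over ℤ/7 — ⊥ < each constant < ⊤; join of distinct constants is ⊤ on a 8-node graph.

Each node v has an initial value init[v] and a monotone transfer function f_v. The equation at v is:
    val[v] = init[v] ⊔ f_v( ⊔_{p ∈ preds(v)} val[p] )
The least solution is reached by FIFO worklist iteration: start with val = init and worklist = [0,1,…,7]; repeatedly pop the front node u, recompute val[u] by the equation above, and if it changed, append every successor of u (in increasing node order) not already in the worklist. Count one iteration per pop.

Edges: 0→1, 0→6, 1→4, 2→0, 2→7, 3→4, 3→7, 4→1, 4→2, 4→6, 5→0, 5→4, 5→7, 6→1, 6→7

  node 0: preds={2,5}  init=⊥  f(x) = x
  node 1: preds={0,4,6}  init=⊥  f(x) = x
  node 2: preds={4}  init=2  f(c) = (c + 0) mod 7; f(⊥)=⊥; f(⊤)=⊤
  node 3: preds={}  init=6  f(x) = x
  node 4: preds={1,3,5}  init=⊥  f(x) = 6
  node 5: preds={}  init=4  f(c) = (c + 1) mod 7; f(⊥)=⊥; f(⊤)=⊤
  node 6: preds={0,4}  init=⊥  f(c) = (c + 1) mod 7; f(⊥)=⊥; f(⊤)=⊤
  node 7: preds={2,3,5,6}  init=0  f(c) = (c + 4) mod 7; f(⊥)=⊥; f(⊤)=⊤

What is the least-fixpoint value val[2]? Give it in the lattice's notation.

Trace (12 dequeues):
  [1] u=0 | in ⊤ | out ⊤ | prev ⊥ | push {}
  [2] u=1 | in ⊤ | out ⊤ | prev ⊥ | push {}
  [3] u=2 | in ⊥ | out 2 | ==
  [4] u=3 | in ⊥ | out 6 | ==
  [5] u=4 | in ⊤ | out 6 | prev ⊥ | push {1,2}
  [6] u=5 | in ⊥ | out 4 | ==
  [7] u=6 | in ⊤ | out ⊤ | prev ⊥ | push {}
  [8] u=7 | in ⊤ | out ⊤ | prev 0 | push {}
  [9] u=1 | in ⊤ | out ⊤ | ==
  [10] u=2 | in 6 | out ⊤ | prev 2 | push {0,7}
  [11] u=0 | in ⊤ | out ⊤ | ==
  [12] u=7 | in ⊤ | out ⊤ | ==

Converged values:
  [0] ⊤
  [1] ⊤
  [2] ⊤
  [3] 6
  [4] 6
  [5] 4
  [6] ⊤
  [7] ⊤

⊤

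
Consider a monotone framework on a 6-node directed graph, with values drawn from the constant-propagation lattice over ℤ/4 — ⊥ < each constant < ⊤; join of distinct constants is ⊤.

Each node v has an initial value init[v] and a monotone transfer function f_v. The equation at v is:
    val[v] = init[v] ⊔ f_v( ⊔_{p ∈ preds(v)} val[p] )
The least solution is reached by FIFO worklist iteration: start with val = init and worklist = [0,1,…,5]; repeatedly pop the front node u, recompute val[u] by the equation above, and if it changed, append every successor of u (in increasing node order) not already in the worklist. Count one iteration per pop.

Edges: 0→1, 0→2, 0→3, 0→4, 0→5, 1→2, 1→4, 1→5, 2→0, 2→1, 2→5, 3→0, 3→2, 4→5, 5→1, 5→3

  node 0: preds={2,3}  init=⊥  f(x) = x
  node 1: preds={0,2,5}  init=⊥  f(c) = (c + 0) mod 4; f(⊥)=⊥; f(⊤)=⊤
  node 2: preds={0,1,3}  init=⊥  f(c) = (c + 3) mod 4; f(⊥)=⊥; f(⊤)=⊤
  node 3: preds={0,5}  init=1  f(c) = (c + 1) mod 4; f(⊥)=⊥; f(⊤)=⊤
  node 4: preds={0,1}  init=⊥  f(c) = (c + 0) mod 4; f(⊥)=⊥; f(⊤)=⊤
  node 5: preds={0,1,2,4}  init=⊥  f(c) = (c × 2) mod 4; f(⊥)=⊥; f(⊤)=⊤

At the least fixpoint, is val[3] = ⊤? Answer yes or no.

Worklist (14 pops):
  #1 pop 0: in=1 → 1 (was ⊥); enqueue []
  #2 pop 1: in=1 → 1 (was ⊥); enqueue []
  #3 pop 2: in=1 → 0 (was ⊥); enqueue [0,1]
  #4 pop 3: in=1 → ⊤ (was 1); enqueue [2]
  #5 pop 4: in=1 → 1 (was ⊥); enqueue []
  #6 pop 5: in=⊤ → ⊤ (was ⊥); enqueue [3]
  #7 pop 0: in=⊤ → ⊤ (was 1); enqueue [4,5]
  #8 pop 1: in=⊤ → ⊤ (was 1); enqueue []
  #9 pop 2: in=⊤ → ⊤ (was 0); enqueue [0,1]
  #10 pop 3: in=⊤ → ⊤ (no change)
  #11 pop 4: in=⊤ → ⊤ (was 1); enqueue []
  #12 pop 5: in=⊤ → ⊤ (no change)
  #13 pop 0: in=⊤ → ⊤ (no change)
  #14 pop 1: in=⊤ → ⊤ (no change)

Fixpoint:
  val[0] = ⊤
  val[1] = ⊤
  val[2] = ⊤
  val[3] = ⊤
  val[4] = ⊤
  val[5] = ⊤

yes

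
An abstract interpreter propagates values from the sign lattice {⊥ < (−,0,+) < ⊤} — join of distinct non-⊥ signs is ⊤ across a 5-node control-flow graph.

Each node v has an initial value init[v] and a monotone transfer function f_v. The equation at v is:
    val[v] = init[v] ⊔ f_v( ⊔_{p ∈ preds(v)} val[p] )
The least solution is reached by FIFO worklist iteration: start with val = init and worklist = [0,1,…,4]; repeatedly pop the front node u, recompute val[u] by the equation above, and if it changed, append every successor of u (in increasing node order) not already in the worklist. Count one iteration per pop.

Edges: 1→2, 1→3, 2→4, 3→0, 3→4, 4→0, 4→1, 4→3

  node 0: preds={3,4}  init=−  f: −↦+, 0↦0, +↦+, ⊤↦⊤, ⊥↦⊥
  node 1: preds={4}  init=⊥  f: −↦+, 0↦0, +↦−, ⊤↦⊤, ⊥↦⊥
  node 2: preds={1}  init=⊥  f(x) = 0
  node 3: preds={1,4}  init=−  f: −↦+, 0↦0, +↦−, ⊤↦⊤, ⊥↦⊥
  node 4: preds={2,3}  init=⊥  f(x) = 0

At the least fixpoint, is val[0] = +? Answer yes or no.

Trace (11 dequeues):
  [1] u=0 | in − | out ⊤ | prev − | push {}
  [2] u=1 | in ⊥ | out ⊥ | ==
  [3] u=2 | in ⊥ | out 0 | prev ⊥ | push {}
  [4] u=3 | in ⊥ | out − | ==
  [5] u=4 | in ⊤ | out 0 | prev ⊥ | push {0,1,3}
  [6] u=0 | in ⊤ | out ⊤ | ==
  [7] u=1 | in 0 | out 0 | prev ⊥ | push {2}
  [8] u=3 | in 0 | out ⊤ | prev − | push {0,4}
  [9] u=2 | in 0 | out 0 | ==
  [10] u=0 | in ⊤ | out ⊤ | ==
  [11] u=4 | in ⊤ | out 0 | ==

Converged values:
  [0] ⊤
  [1] 0
  [2] 0
  [3] ⊤
  [4] 0

no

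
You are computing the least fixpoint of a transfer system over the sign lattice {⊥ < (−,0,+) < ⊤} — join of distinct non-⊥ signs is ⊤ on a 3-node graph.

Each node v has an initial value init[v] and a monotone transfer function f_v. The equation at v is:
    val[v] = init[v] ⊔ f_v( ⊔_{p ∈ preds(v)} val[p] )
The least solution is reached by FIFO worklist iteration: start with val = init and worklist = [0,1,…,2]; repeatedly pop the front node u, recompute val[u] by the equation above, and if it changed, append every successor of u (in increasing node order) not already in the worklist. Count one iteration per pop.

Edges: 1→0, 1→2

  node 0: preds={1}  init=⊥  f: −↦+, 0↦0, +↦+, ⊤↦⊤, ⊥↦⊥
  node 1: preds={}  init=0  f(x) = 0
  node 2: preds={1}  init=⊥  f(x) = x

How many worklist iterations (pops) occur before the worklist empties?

Worklist (3 pops):
  #1 pop 0: in=0 → 0 (was ⊥); enqueue []
  #2 pop 1: in=⊥ → 0 (no change)
  #3 pop 2: in=0 → 0 (was ⊥); enqueue []

Fixpoint:
  val[0] = 0
  val[1] = 0
  val[2] = 0

3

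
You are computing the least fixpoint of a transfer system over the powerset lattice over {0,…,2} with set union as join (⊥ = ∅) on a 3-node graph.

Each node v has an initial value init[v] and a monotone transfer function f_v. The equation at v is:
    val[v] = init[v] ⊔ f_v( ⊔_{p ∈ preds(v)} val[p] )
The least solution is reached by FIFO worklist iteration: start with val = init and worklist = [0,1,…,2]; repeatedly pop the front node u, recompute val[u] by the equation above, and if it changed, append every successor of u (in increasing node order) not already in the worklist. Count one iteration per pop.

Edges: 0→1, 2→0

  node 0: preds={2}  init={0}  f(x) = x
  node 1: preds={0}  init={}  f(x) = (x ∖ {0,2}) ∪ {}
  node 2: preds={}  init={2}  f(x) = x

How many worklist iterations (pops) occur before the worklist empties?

3

Worklist (3 pops):
  #1 pop 0: in={2} → {0,2} (was {0}); enqueue []
  #2 pop 1: in={0,2} → {} (no change)
  #3 pop 2: in={} → {2} (no change)

Fixpoint:
  val[0] = {0,2}
  val[1] = {}
  val[2] = {2}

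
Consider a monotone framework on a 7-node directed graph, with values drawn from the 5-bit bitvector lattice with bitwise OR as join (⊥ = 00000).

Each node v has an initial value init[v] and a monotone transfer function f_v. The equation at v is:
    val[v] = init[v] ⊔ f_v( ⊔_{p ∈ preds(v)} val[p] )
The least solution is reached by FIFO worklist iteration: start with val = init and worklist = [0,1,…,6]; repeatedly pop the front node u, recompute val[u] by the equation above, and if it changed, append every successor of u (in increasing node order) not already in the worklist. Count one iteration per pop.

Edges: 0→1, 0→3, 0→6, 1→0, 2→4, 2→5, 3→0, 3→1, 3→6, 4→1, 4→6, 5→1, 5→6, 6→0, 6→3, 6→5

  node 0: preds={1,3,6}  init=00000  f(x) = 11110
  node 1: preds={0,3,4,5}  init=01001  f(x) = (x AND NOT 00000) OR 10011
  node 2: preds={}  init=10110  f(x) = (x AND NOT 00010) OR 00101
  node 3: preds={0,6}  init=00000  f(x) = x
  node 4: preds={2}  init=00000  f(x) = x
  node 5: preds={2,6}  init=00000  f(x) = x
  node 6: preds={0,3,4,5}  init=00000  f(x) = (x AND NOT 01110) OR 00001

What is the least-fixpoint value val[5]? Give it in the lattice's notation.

10111

Trace (14 dequeues):
  [1] u=0 | in 01001 | out 11110 | prev 00000 | push {}
  [2] u=1 | in 11110 | out 11111 | prev 01001 | push {0}
  [3] u=2 | in 00000 | out 10111 | prev 10110 | push {}
  [4] u=3 | in 11110 | out 11110 | prev 00000 | push {1}
  [5] u=4 | in 10111 | out 10111 | prev 00000 | push {}
  [6] u=5 | in 10111 | out 10111 | prev 00000 | push {}
  [7] u=6 | in 11111 | out 10001 | prev 00000 | push {3,5}
  [8] u=0 | in 11111 | out 11110 | ==
  [9] u=1 | in 11111 | out 11111 | ==
  [10] u=3 | in 11111 | out 11111 | prev 11110 | push {0,1,6}
  [11] u=5 | in 10111 | out 10111 | ==
  [12] u=0 | in 11111 | out 11110 | ==
  [13] u=1 | in 11111 | out 11111 | ==
  [14] u=6 | in 11111 | out 10001 | ==

Converged values:
  [0] 11110
  [1] 11111
  [2] 10111
  [3] 11111
  [4] 10111
  [5] 10111
  [6] 10001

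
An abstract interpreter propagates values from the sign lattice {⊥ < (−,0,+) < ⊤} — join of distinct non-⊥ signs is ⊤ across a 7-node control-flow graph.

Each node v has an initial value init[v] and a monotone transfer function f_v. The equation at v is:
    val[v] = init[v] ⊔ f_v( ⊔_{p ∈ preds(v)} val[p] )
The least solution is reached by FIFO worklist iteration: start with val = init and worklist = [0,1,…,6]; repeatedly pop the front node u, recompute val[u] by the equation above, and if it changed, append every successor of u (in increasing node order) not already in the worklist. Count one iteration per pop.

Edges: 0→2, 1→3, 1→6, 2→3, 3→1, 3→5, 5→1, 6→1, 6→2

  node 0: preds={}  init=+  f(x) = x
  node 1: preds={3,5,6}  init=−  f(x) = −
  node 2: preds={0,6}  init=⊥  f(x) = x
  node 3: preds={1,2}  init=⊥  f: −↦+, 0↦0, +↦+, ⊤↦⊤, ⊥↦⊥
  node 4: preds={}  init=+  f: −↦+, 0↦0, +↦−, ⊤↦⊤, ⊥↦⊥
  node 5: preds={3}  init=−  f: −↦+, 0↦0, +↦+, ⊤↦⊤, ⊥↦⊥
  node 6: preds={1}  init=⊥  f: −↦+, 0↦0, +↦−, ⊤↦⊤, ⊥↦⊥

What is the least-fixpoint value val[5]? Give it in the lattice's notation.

Worklist (9 pops):
  #1 pop 0: in=⊥ → + (no change)
  #2 pop 1: in=− → − (no change)
  #3 pop 2: in=+ → + (was ⊥); enqueue []
  #4 pop 3: in=⊤ → ⊤ (was ⊥); enqueue [1]
  #5 pop 4: in=⊥ → + (no change)
  #6 pop 5: in=⊤ → ⊤ (was −); enqueue []
  #7 pop 6: in=− → + (was ⊥); enqueue [2]
  #8 pop 1: in=⊤ → − (no change)
  #9 pop 2: in=+ → + (no change)

Fixpoint:
  val[0] = +
  val[1] = −
  val[2] = +
  val[3] = ⊤
  val[4] = +
  val[5] = ⊤
  val[6] = +

⊤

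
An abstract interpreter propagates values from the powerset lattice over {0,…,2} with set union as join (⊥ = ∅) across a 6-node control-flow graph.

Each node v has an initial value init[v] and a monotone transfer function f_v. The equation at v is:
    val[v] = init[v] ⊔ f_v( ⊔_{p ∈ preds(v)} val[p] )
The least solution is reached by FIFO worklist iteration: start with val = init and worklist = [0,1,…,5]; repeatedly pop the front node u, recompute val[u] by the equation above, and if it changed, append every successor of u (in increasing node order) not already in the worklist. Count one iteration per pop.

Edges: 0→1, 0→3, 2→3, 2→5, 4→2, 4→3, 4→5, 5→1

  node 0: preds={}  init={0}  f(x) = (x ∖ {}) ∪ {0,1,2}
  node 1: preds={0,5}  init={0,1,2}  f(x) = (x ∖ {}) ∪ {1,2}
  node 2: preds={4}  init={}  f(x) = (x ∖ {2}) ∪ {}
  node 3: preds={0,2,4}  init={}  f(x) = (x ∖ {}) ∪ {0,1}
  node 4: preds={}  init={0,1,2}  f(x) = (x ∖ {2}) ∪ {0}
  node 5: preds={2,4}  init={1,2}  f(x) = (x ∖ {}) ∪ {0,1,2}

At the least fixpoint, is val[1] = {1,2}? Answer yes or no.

no

Iteration log — 7 steps:
  step 1. node 0  ⊔preds={}  new={0,1,2}  old={0}  +wl: 
  step 2. node 1  ⊔preds={0,1,2}  new={0,1,2}  stable
  step 3. node 2  ⊔preds={0,1,2}  new={0,1}  old={}  +wl: 
  step 4. node 3  ⊔preds={0,1,2}  new={0,1,2}  old={}  +wl: 
  step 5. node 4  ⊔preds={}  new={0,1,2}  stable
  step 6. node 5  ⊔preds={0,1,2}  new={0,1,2}  old={1,2}  +wl: 1
  step 7. node 1  ⊔preds={0,1,2}  new={0,1,2}  stable

Least fixpoint reached:
  node 0: {0,1,2}
  node 1: {0,1,2}
  node 2: {0,1}
  node 3: {0,1,2}
  node 4: {0,1,2}
  node 5: {0,1,2}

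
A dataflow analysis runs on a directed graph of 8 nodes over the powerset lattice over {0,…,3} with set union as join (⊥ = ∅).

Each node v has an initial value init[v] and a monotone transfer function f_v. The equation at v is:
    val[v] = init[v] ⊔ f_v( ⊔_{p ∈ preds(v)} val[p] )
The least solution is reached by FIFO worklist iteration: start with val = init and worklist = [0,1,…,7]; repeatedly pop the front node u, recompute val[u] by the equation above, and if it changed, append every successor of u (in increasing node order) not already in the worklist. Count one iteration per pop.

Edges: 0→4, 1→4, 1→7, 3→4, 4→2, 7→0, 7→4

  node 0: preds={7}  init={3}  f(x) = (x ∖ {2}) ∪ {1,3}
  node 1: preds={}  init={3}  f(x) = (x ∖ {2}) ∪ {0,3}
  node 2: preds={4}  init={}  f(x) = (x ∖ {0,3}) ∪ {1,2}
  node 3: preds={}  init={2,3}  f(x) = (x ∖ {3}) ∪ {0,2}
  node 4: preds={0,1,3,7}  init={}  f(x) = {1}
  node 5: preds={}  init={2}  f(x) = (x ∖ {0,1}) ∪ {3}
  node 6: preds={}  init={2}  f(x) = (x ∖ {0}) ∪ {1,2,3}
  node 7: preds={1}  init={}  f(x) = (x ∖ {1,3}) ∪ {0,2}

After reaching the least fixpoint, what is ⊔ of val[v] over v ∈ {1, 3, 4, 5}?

Trace (11 dequeues):
  [1] u=0 | in {} | out {1,3} | prev {3} | push {}
  [2] u=1 | in {} | out {0,3} | prev {3} | push {}
  [3] u=2 | in {} | out {1,2} | prev {} | push {}
  [4] u=3 | in {} | out {0,2,3} | prev {2,3} | push {}
  [5] u=4 | in {0,1,2,3} | out {1} | prev {} | push {2}
  [6] u=5 | in {} | out {2,3} | prev {2} | push {}
  [7] u=6 | in {} | out {1,2,3} | prev {2} | push {}
  [8] u=7 | in {0,3} | out {0,2} | prev {} | push {0,4}
  [9] u=2 | in {1} | out {1,2} | ==
  [10] u=0 | in {0,2} | out {0,1,3} | prev {1,3} | push {}
  [11] u=4 | in {0,1,2,3} | out {1} | ==

Converged values:
  [0] {0,1,3}
  [1] {0,3}
  [2] {1,2}
  [3] {0,2,3}
  [4] {1}
  [5] {2,3}
  [6] {1,2,3}
  [7] {0,2}

{0,1,2,3}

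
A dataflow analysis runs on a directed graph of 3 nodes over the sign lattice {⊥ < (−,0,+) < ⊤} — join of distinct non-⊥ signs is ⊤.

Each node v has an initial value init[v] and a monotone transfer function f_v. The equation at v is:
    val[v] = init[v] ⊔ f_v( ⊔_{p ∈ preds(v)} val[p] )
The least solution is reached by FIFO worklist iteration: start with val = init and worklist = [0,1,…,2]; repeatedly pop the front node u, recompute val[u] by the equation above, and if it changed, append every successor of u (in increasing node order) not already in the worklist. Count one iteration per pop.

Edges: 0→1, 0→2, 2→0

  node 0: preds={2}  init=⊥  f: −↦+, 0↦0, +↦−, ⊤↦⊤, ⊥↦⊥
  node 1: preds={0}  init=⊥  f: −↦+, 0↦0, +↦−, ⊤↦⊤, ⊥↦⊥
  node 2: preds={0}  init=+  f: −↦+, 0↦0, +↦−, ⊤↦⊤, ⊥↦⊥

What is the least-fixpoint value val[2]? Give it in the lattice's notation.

Worklist (3 pops):
  #1 pop 0: in=+ → − (was ⊥); enqueue []
  #2 pop 1: in=− → + (was ⊥); enqueue []
  #3 pop 2: in=− → + (no change)

Fixpoint:
  val[0] = −
  val[1] = +
  val[2] = +

+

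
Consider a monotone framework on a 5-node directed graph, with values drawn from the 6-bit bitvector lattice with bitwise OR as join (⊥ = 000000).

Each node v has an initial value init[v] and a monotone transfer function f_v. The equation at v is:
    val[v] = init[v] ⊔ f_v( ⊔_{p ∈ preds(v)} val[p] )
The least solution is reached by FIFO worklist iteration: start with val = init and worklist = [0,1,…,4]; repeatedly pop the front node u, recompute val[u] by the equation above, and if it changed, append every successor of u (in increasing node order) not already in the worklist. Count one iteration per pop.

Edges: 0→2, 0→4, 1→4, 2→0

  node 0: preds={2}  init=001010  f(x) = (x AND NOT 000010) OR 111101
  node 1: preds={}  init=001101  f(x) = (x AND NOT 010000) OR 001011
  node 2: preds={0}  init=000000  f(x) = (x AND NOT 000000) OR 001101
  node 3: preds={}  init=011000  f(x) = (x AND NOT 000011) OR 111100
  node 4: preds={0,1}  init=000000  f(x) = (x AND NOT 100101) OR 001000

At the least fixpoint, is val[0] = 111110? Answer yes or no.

no

Worklist (6 pops):
  #1 pop 0: in=000000 → 111111 (was 001010); enqueue []
  #2 pop 1: in=000000 → 001111 (was 001101); enqueue []
  #3 pop 2: in=111111 → 111111 (was 000000); enqueue [0]
  #4 pop 3: in=000000 → 111100 (was 011000); enqueue []
  #5 pop 4: in=111111 → 011010 (was 000000); enqueue []
  #6 pop 0: in=111111 → 111111 (no change)

Fixpoint:
  val[0] = 111111
  val[1] = 001111
  val[2] = 111111
  val[3] = 111100
  val[4] = 011010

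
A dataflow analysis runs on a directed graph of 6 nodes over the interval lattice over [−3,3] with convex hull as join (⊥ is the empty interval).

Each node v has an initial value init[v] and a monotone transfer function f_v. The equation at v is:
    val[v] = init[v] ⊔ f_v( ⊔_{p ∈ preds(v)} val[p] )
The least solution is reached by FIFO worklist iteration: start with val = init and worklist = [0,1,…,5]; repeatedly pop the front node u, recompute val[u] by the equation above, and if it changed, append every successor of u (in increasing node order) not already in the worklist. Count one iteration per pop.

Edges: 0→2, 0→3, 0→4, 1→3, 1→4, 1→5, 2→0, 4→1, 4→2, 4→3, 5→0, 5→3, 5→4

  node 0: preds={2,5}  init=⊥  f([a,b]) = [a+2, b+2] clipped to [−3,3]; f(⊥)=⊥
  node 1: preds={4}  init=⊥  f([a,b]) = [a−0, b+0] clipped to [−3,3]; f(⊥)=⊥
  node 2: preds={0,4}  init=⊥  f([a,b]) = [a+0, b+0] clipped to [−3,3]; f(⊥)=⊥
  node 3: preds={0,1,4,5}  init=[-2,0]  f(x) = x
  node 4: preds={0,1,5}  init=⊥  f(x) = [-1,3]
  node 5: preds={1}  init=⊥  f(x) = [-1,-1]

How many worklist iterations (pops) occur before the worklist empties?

14

Trace (14 dequeues):
  [1] u=0 | in ⊥ | out ⊥ | ==
  [2] u=1 | in ⊥ | out ⊥ | ==
  [3] u=2 | in ⊥ | out ⊥ | ==
  [4] u=3 | in ⊥ | out [-2,0] | ==
  [5] u=4 | in ⊥ | out [-1,3] | prev ⊥ | push {1,2,3}
  [6] u=5 | in ⊥ | out [-1,-1] | prev ⊥ | push {0,4}
  [7] u=1 | in [-1,3] | out [-1,3] | prev ⊥ | push {5}
  [8] u=2 | in [-1,3] | out [-1,3] | prev ⊥ | push {}
  [9] u=3 | in [-1,3] | out [-2,3] | prev [-2,0] | push {}
  [10] u=0 | in [-1,3] | out [1,3] | prev ⊥ | push {2,3}
  [11] u=4 | in [-1,3] | out [-1,3] | ==
  [12] u=5 | in [-1,3] | out [-1,-1] | ==
  [13] u=2 | in [-1,3] | out [-1,3] | ==
  [14] u=3 | in [-1,3] | out [-2,3] | ==

Converged values:
  [0] [1,3]
  [1] [-1,3]
  [2] [-1,3]
  [3] [-2,3]
  [4] [-1,3]
  [5] [-1,-1]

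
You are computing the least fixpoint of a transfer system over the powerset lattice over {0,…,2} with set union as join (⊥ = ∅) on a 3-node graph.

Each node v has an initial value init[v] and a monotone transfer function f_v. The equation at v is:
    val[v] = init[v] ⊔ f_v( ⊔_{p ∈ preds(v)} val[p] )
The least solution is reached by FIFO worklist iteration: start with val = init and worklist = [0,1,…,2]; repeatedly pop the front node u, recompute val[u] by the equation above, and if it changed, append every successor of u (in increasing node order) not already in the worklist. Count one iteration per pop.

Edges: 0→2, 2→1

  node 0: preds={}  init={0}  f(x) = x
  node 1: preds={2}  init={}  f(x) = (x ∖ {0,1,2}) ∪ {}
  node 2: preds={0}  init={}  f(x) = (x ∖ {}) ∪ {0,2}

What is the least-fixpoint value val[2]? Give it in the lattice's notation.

Trace (4 dequeues):
  [1] u=0 | in {} | out {0} | ==
  [2] u=1 | in {} | out {} | ==
  [3] u=2 | in {0} | out {0,2} | prev {} | push {1}
  [4] u=1 | in {0,2} | out {} | ==

Converged values:
  [0] {0}
  [1] {}
  [2] {0,2}

{0,2}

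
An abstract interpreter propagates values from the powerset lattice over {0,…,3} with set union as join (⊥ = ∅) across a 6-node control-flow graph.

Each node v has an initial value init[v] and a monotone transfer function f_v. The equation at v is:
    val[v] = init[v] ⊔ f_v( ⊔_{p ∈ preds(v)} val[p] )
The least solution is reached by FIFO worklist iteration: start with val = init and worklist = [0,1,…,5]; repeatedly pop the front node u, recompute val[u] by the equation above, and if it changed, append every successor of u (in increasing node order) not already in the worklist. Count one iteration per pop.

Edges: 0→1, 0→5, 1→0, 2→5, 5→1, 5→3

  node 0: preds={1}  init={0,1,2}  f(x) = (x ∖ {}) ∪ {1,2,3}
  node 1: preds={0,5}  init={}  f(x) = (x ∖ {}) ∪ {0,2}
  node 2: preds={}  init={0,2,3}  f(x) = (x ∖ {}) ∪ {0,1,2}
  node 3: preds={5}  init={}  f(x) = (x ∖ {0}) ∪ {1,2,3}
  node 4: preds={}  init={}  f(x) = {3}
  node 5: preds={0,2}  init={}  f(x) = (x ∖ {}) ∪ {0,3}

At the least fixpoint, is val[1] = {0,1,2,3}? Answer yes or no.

yes

Iteration log — 9 steps:
  step 1. node 0  ⊔preds={}  new={0,1,2,3}  old={0,1,2}  +wl: 
  step 2. node 1  ⊔preds={0,1,2,3}  new={0,1,2,3}  old={}  +wl: 0
  step 3. node 2  ⊔preds={}  new={0,1,2,3}  old={0,2,3}  +wl: 
  step 4. node 3  ⊔preds={}  new={1,2,3}  old={}  +wl: 
  step 5. node 4  ⊔preds={}  new={3}  old={}  +wl: 
  step 6. node 5  ⊔preds={0,1,2,3}  new={0,1,2,3}  old={}  +wl: 1,3
  step 7. node 0  ⊔preds={0,1,2,3}  new={0,1,2,3}  stable
  step 8. node 1  ⊔preds={0,1,2,3}  new={0,1,2,3}  stable
  step 9. node 3  ⊔preds={0,1,2,3}  new={1,2,3}  stable

Least fixpoint reached:
  node 0: {0,1,2,3}
  node 1: {0,1,2,3}
  node 2: {0,1,2,3}
  node 3: {1,2,3}
  node 4: {3}
  node 5: {0,1,2,3}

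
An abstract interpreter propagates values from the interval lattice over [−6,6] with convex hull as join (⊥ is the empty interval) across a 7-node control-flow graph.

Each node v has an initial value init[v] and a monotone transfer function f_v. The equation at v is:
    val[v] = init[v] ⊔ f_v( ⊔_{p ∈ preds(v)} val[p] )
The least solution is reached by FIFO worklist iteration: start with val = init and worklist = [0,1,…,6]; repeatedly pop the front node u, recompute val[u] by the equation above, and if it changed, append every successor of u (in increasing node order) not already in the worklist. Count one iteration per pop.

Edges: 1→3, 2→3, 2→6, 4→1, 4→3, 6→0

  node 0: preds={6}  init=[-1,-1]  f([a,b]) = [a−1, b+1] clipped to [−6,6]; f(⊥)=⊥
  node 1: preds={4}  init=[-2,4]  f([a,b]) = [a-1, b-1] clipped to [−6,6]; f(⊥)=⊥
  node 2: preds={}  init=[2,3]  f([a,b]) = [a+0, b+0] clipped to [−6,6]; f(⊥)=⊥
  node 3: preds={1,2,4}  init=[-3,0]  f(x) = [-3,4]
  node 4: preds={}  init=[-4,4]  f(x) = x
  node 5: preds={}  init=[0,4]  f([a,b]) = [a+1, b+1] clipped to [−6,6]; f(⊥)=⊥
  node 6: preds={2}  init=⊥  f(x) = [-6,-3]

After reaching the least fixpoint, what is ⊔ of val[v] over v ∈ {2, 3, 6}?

[-6,4]

Iteration log — 8 steps:
  step 1. node 0  ⊔preds=⊥  new=[-1,-1]  stable
  step 2. node 1  ⊔preds=[-4,4]  new=[-5,4]  old=[-2,4]  +wl: 
  step 3. node 2  ⊔preds=⊥  new=[2,3]  stable
  step 4. node 3  ⊔preds=[-5,4]  new=[-3,4]  old=[-3,0]  +wl: 
  step 5. node 4  ⊔preds=⊥  new=[-4,4]  stable
  step 6. node 5  ⊔preds=⊥  new=[0,4]  stable
  step 7. node 6  ⊔preds=[2,3]  new=[-6,-3]  old=⊥  +wl: 0
  step 8. node 0  ⊔preds=[-6,-3]  new=[-6,-1]  old=[-1,-1]  +wl: 

Least fixpoint reached:
  node 0: [-6,-1]
  node 1: [-5,4]
  node 2: [2,3]
  node 3: [-3,4]
  node 4: [-4,4]
  node 5: [0,4]
  node 6: [-6,-3]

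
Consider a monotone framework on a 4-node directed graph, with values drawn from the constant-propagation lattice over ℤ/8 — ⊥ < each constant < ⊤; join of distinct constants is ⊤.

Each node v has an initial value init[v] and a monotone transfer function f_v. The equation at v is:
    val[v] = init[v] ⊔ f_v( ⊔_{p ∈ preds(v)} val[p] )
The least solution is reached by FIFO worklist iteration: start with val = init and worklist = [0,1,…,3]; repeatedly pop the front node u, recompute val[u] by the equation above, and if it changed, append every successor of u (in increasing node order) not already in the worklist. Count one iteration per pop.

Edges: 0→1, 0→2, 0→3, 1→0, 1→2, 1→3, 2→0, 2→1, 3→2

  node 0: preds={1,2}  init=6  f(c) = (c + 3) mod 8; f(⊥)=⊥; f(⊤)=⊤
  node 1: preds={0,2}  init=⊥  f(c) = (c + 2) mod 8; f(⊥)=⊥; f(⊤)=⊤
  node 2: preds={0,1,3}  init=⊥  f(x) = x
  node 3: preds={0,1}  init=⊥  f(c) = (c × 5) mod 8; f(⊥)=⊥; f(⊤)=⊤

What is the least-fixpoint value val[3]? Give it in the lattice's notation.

⊤

Iteration log — 9 steps:
  step 1. node 0  ⊔preds=⊥  new=6  stable
  step 2. node 1  ⊔preds=6  new=0  old=⊥  +wl: 0
  step 3. node 2  ⊔preds=⊤  new=⊤  old=⊥  +wl: 1
  step 4. node 3  ⊔preds=⊤  new=⊤  old=⊥  +wl: 2
  step 5. node 0  ⊔preds=⊤  new=⊤  old=6  +wl: 3
  step 6. node 1  ⊔preds=⊤  new=⊤  old=0  +wl: 0
  step 7. node 2  ⊔preds=⊤  new=⊤  stable
  step 8. node 3  ⊔preds=⊤  new=⊤  stable
  step 9. node 0  ⊔preds=⊤  new=⊤  stable

Least fixpoint reached:
  node 0: ⊤
  node 1: ⊤
  node 2: ⊤
  node 3: ⊤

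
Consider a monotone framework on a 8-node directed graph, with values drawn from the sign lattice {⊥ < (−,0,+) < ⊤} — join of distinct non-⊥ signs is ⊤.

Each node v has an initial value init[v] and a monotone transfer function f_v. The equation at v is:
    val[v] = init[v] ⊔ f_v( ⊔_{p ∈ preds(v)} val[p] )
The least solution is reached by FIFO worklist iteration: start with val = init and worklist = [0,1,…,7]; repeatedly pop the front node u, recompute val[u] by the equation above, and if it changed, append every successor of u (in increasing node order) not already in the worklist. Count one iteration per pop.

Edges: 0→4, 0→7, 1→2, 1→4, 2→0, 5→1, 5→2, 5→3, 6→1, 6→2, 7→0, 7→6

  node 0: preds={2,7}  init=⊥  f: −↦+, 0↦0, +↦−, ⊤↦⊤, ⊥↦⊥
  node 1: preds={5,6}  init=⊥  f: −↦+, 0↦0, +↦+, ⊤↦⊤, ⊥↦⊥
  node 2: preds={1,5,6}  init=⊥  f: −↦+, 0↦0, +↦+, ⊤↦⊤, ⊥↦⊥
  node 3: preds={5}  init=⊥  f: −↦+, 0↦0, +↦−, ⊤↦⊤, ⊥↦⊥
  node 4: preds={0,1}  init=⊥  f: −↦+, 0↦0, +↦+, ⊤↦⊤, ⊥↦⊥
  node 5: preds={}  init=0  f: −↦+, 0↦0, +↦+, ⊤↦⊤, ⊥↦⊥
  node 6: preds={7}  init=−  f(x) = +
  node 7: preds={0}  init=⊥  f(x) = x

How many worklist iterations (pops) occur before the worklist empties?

Trace (15 dequeues):
  [1] u=0 | in ⊥ | out ⊥ | ==
  [2] u=1 | in ⊤ | out ⊤ | prev ⊥ | push {}
  [3] u=2 | in ⊤ | out ⊤ | prev ⊥ | push {0}
  [4] u=3 | in 0 | out 0 | prev ⊥ | push {}
  [5] u=4 | in ⊤ | out ⊤ | prev ⊥ | push {}
  [6] u=5 | in ⊥ | out 0 | ==
  [7] u=6 | in ⊥ | out ⊤ | prev − | push {1,2}
  [8] u=7 | in ⊥ | out ⊥ | ==
  [9] u=0 | in ⊤ | out ⊤ | prev ⊥ | push {4,7}
  [10] u=1 | in ⊤ | out ⊤ | ==
  [11] u=2 | in ⊤ | out ⊤ | ==
  [12] u=4 | in ⊤ | out ⊤ | ==
  [13] u=7 | in ⊤ | out ⊤ | prev ⊥ | push {0,6}
  [14] u=0 | in ⊤ | out ⊤ | ==
  [15] u=6 | in ⊤ | out ⊤ | ==

Converged values:
  [0] ⊤
  [1] ⊤
  [2] ⊤
  [3] 0
  [4] ⊤
  [5] 0
  [6] ⊤
  [7] ⊤

15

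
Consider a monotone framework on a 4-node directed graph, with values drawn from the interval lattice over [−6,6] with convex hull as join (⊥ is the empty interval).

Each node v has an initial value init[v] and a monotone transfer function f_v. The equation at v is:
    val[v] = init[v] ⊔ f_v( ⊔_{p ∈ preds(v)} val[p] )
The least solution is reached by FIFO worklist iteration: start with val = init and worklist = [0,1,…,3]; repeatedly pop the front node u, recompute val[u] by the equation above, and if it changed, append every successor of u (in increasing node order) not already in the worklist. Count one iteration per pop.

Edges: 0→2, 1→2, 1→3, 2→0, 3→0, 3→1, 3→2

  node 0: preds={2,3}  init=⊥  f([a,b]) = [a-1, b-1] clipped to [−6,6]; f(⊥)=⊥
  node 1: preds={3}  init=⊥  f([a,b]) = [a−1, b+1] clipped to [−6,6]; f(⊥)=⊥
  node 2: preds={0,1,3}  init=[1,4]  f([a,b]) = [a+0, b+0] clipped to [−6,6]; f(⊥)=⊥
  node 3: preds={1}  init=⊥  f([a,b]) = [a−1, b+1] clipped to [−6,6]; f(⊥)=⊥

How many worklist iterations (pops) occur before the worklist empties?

17

Trace (17 dequeues):
  [1] u=0 | in [1,4] | out [0,3] | prev ⊥ | push {}
  [2] u=1 | in ⊥ | out ⊥ | ==
  [3] u=2 | in [0,3] | out [0,4] | prev [1,4] | push {0}
  [4] u=3 | in ⊥ | out ⊥ | ==
  [5] u=0 | in [0,4] | out [-1,3] | prev [0,3] | push {2}
  [6] u=2 | in [-1,3] | out [-1,4] | prev [0,4] | push {0}
  [7] u=0 | in [-1,4] | out [-2,3] | prev [-1,3] | push {2}
  [8] u=2 | in [-2,3] | out [-2,4] | prev [-1,4] | push {0}
  [9] u=0 | in [-2,4] | out [-3,3] | prev [-2,3] | push {2}
  [10] u=2 | in [-3,3] | out [-3,4] | prev [-2,4] | push {0}
  [11] u=0 | in [-3,4] | out [-4,3] | prev [-3,3] | push {2}
  [12] u=2 | in [-4,3] | out [-4,4] | prev [-3,4] | push {0}
  [13] u=0 | in [-4,4] | out [-5,3] | prev [-4,3] | push {2}
  [14] u=2 | in [-5,3] | out [-5,4] | prev [-4,4] | push {0}
  [15] u=0 | in [-5,4] | out [-6,3] | prev [-5,3] | push {2}
  [16] u=2 | in [-6,3] | out [-6,4] | prev [-5,4] | push {0}
  [17] u=0 | in [-6,4] | out [-6,3] | ==

Converged values:
  [0] [-6,3]
  [1] ⊥
  [2] [-6,4]
  [3] ⊥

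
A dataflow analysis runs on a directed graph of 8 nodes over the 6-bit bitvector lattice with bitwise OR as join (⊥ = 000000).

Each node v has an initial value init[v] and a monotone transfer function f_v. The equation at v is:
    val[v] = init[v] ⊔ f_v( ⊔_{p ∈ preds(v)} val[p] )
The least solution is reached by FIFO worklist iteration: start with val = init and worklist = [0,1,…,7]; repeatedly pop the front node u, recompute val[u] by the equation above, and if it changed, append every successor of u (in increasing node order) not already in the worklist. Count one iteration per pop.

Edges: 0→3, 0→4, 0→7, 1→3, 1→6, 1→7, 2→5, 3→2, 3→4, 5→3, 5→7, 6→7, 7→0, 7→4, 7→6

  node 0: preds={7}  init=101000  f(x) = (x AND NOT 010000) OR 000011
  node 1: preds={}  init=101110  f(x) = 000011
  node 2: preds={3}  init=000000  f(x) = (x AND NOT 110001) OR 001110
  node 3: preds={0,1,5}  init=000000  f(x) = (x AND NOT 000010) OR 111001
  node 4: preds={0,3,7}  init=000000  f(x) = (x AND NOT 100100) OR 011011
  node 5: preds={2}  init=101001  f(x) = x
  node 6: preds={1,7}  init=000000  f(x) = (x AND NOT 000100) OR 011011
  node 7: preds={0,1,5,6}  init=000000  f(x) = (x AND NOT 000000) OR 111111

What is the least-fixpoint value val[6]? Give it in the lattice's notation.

111011

Iteration log — 15 steps:
  step 1. node 0  ⊔preds=000000  new=101011  old=101000  +wl: 
  step 2. node 1  ⊔preds=000000  new=101111  old=101110  +wl: 
  step 3. node 2  ⊔preds=000000  new=001110  old=000000  +wl: 
  step 4. node 3  ⊔preds=101111  new=111101  old=000000  +wl: 2
  step 5. node 4  ⊔preds=111111  new=011011  old=000000  +wl: 
  step 6. node 5  ⊔preds=001110  new=101111  old=101001  +wl: 3
  step 7. node 6  ⊔preds=101111  new=111011  old=000000  +wl: 
  step 8. node 7  ⊔preds=111111  new=111111  old=000000  +wl: 0,4,6
  step 9. node 2  ⊔preds=111101  new=001110  stable
  step 10. node 3  ⊔preds=101111  new=111101  stable
  step 11. node 0  ⊔preds=111111  new=101111  old=101011  +wl: 3,7
  step 12. node 4  ⊔preds=111111  new=011011  stable
  step 13. node 6  ⊔preds=111111  new=111011  stable
  step 14. node 3  ⊔preds=101111  new=111101  stable
  step 15. node 7  ⊔preds=111111  new=111111  stable

Least fixpoint reached:
  node 0: 101111
  node 1: 101111
  node 2: 001110
  node 3: 111101
  node 4: 011011
  node 5: 101111
  node 6: 111011
  node 7: 111111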